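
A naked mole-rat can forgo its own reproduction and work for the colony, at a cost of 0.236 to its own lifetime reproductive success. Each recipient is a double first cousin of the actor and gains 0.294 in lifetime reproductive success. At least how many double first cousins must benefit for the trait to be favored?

4

r to a double first cousin = 1/4 (double first cousins share both grandparent pairs — four paths of length 4: r = 4·(1/2)^4 = 1/4).
Hamilton's rule: n·r·B > C  ⇒  n > C/(r·B) = 0.236/(0.25·0.294) = 3.211.
The smallest integer exceeding 3.211 is 4.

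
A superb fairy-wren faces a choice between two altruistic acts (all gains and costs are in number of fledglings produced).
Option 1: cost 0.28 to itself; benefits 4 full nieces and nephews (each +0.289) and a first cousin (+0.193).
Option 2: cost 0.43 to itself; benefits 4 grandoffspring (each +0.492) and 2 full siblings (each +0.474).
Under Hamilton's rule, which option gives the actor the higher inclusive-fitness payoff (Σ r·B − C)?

Option 2

Option 1: r to a full niece or nephew = 0.25.
Option 1: r to a first cousin = 0.125.
Option 1: Σ r·B − C = (4·0.25·0.289 + 1·0.125·0.193) − 0.28 = 0.033125.
Option 2: r to a grandoffspring = 0.25.
Option 2: r to a full sibling = 0.5.
Option 2: Σ r·B − C = (4·0.25·0.492 + 2·0.5·0.474) − 0.43 = 0.536.
Option 2 has the higher net inclusive-fitness payoff.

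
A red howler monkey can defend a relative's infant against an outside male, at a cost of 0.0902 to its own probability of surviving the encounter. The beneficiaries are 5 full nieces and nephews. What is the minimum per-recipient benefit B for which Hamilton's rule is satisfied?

0.0722

r to a full niece or nephew = 1/4 (full aunt/uncle↔niece/nephew: two paths of length 3 through the shared grandparent pair: r = 2·(1/2)^3 = 1/4).
Hamilton's rule with n recipients of equal r: n·r·B > C, so B > C/(n·r) = 0.0902/(5·0.25) = 0.0722.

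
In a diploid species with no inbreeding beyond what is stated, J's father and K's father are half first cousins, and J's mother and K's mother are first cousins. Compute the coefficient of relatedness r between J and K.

0.046875

Relatedness sums over independent paths through distinct common ancestors.
J and K are related in two ways: half second cousins through their fathers (r = 1/64) and second cousins through their mothers (r = 1/32).
r = 1/64 + 1/32 = 3/64 = 0.046875.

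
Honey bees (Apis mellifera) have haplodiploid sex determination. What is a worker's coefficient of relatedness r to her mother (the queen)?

0.5

One meiotic link between diploid queen and diploid daughter: r = 1/2.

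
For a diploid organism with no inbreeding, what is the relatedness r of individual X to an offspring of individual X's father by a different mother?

Each parent–offspring link contributes a factor of 1/2, and independent paths through distinct common ancestors add.
Half-sibs share one parent — one path of length 2: r = (1/2)^2 = 1/4.

0.25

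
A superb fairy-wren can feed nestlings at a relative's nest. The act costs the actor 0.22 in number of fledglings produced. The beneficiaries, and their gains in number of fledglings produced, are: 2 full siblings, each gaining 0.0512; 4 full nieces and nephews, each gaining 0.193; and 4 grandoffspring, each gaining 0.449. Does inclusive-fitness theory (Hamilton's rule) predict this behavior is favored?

Hamilton's rule: the trait is favored when the sum of r·B over every recipient exceeds the actor's cost C.
r to a full sibling = 1/2 (full sibs share both parents — two paths of length 2: r = 2·(1/2)^2 = 1/2).
r to a full niece or nephew = 0.25 (full aunt/uncle↔niece/nephew: two paths of length 3 through the shared grandparent pair: r = 2·(1/2)^3 = 1/4).
r to a grandoffspring = 0.25 (two parent–offspring links: r = (1/2)^2 = 1/4).
Summing one r·B term per recipient: 2·0.5·0.0512 + 4·0.25·0.193 + 4·0.25·0.449 = 0.6932.
0.6932 > 0.22: the indirect benefit exceeds the cost.

Yes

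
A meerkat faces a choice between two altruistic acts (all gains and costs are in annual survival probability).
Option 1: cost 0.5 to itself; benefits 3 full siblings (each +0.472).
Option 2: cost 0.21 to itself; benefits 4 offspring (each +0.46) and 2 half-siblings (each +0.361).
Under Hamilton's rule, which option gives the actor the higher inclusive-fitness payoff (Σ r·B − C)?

Option 1: r to a full sibling = 0.5.
Option 1: Σ r·B − C = (3·0.5·0.472) − 0.5 = 0.208.
Option 2: r to an offspring = 0.5.
Option 2: r to a half-sibling = 0.25.
Option 2: Σ r·B − C = (4·0.5·0.46 + 2·0.25·0.361) − 0.21 = 0.8905.
Option 2 has the higher net inclusive-fitness payoff.

Option 2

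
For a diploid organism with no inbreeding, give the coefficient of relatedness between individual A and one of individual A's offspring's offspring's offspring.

Each parent–offspring link contributes a factor of 1/2, and independent paths through distinct common ancestors add.
Three parent–offspring links: r = (1/2)^3 = 1/8.

0.125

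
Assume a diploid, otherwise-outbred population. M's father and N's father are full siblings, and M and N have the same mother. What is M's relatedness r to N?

Relatedness sums over independent paths through distinct common ancestors.
M and N are related in two ways: first cousins through their fathers (r = 1/8) and half-sibs through their shared mother (r = 1/4).
r = 1/8 + 1/4 = 0.375.

0.375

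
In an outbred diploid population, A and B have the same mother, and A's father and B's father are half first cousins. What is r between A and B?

0.265625

Wright's path rule: contributions from independent ancestry routes add.
A and B are related in two ways: half-sibs through their shared mother (r = 1/4) and half second cousins through their fathers (r = 1/64).
r = 1/4 + 1/64 = 0.265625.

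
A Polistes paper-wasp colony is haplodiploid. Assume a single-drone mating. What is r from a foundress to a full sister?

Haplodiploid full sisters inherit their father's entire haploid genome identically (contributing 1/2) and on average half of their mother's contribution (1/2 · 1/2 = 1/4); r = 1/2 + 1/4 = 3/4.

0.75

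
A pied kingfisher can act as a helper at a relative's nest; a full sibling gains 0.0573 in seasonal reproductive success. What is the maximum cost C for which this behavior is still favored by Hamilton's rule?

r to a full sibling = 1/2 (full sibs share both parents — two paths of length 2: r = 2·(1/2)^2 = 1/2).
Hamilton's rule: n·r·B > C, so the trait is favored while C < n·r·B = 1·0.5·0.0573 = 0.02865.

0.02865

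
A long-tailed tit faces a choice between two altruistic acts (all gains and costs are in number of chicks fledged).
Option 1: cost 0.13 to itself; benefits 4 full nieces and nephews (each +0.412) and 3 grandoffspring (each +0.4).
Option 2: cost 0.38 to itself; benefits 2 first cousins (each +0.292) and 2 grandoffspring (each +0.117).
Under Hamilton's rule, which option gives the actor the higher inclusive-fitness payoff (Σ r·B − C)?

Option 1: r to a full niece or nephew = 0.25.
Option 1: r to a grandoffspring = 0.25.
Option 1: Σ r·B − C = (4·0.25·0.412 + 3·0.25·0.4) − 0.13 = 0.582.
Option 2: r to a first cousin = 0.125.
Option 2: r to a grandoffspring = 0.25.
Option 2: Σ r·B − C = (2·0.125·0.292 + 2·0.25·0.117) − 0.38 = -0.2485.
Option 1 has the higher net inclusive-fitness payoff.

Option 1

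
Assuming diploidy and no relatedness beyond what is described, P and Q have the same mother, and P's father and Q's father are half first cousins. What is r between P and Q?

0.265625

Relatedness sums over independent paths through distinct common ancestors.
P and Q are related in two ways: half-sibs through their shared mother (r = 1/4) and half second cousins through their fathers (r = 1/64).
r = 1/4 + 1/64 = 0.265625.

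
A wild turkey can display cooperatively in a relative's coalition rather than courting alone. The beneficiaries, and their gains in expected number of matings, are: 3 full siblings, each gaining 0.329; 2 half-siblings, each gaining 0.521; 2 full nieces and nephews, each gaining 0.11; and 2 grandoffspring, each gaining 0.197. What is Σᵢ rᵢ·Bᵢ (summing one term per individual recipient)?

0.9075

r to a full sibling = 0.5 (full sibs share both parents — two paths of length 2: r = 2·(1/2)^2 = 1/2).
r to a half-sibling = 1/4 (half-sibs share one parent — one path of length 2: r = (1/2)^2 = 1/4).
r to a full niece or nephew = 1/4 (full aunt/uncle↔niece/nephew: two paths of length 3 through the shared grandparent pair: r = 2·(1/2)^3 = 1/4).
r to a grandoffspring = 1/4 (two parent–offspring links: r = (1/2)^2 = 1/4).
Summing one r·B term per recipient: 3·0.5·0.329 + 2·0.25·0.521 + 2·0.25·0.11 + 2·0.25·0.197 = 0.9075.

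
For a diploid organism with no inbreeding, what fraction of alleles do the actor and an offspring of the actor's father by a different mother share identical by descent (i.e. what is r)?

0.25

Each parent–offspring link contributes a factor of 1/2, and independent paths through distinct common ancestors add.
Half-sibs share one parent — one path of length 2: r = (1/2)^2 = 1/4.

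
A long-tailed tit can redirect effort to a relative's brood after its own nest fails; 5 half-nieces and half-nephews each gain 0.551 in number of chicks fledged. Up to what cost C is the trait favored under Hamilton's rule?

r to a half-niece or half-nephew = 0.125 (half-aunt/uncle↔niece/nephew: one path of length 3: r = (1/2)^3 = 1/8).
Hamilton's rule: n·r·B > C, so the trait is favored while C < n·r·B = 5·0.125·0.551 = 0.344375.

0.344375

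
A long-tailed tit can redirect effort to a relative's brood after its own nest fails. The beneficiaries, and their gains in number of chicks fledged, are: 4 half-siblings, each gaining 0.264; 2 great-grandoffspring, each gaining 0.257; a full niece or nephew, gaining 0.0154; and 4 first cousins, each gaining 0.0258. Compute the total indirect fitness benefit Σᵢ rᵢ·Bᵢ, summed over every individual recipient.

0.345

r to a half-sibling = 0.25 (half-sibs share one parent — one path of length 2: r = (1/2)^2 = 1/4).
r to a great-grandoffspring = 1/8 (three parent–offspring links: r = (1/2)^3 = 1/8).
r to a full niece or nephew = 1/4 (full aunt/uncle↔niece/nephew: two paths of length 3 through the shared grandparent pair: r = 2·(1/2)^3 = 1/4).
r to a first cousin = 1/8 (first cousins share one grandparent pair — two paths of length 4: r = 2·(1/2)^4 = 1/8).
Summing one r·B term per recipient: 4·0.25·0.264 + 2·0.125·0.257 + 1·0.25·0.0154 + 4·0.125·0.0258 = 0.345.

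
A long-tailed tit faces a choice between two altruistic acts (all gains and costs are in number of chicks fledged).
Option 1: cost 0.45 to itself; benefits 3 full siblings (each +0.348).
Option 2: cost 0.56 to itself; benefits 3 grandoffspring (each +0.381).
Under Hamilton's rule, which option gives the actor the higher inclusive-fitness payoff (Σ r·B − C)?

Option 1: r to a full sibling = 0.5.
Option 1: Σ r·B − C = (3·0.5·0.348) − 0.45 = 0.072.
Option 2: r to a grandoffspring = 0.25.
Option 2: Σ r·B − C = (3·0.25·0.381) − 0.56 = -0.27425.
Option 1 has the higher net inclusive-fitness payoff.

Option 1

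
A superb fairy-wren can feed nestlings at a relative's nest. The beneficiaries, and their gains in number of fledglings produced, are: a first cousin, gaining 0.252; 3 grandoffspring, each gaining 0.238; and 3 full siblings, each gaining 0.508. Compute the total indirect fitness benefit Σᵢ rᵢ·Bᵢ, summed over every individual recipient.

r to a first cousin = 1/8 (first cousins share one grandparent pair — two paths of length 4: r = 2·(1/2)^4 = 1/8).
r to a grandoffspring = 1/4 (two parent–offspring links: r = (1/2)^2 = 1/4).
r to a full sibling = 0.5 (full sibs share both parents — two paths of length 2: r = 2·(1/2)^2 = 1/2).
Summing one r·B term per recipient: 1·0.125·0.252 + 3·0.25·0.238 + 3·0.5·0.508 = 0.972.

0.972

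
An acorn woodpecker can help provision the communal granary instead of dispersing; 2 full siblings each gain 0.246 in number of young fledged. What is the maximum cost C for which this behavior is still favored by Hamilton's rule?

r to a full sibling = 1/2 (full sibs share both parents — two paths of length 2: r = 2·(1/2)^2 = 1/2).
Hamilton's rule: n·r·B > C, so the trait is favored while C < n·r·B = 2·0.5·0.246 = 0.246.

0.246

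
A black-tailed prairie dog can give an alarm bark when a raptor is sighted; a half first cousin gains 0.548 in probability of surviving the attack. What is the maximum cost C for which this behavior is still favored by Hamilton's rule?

r to a half first cousin = 0.0625 (half first cousins share one grandparent — one path of length 4: r = (1/2)^4 = 1/16).
Hamilton's rule: n·r·B > C, so the trait is favored while C < n·r·B = 1·0.0625·0.548 = 0.03425.

0.03425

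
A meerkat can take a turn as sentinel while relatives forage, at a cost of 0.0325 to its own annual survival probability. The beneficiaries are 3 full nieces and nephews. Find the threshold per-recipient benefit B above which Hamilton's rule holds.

r to a full niece or nephew = 0.25 (full aunt/uncle↔niece/nephew: two paths of length 3 through the shared grandparent pair: r = 2·(1/2)^3 = 1/4).
Hamilton's rule with n recipients of equal r: n·r·B > C, so B > C/(n·r) = 0.0325/(3·0.25) = 0.0433.

0.0433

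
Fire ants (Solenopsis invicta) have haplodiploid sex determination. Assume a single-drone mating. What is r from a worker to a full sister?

0.75

Haplodiploid full sisters inherit their father's entire haploid genome identically (contributing 1/2) and on average half of their mother's contribution (1/2 · 1/2 = 1/4); r = 1/2 + 1/4 = 3/4.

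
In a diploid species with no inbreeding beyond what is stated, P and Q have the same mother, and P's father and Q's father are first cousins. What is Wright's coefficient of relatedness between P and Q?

0.28125

With two independent routes of shared ancestry, r is the sum of the two contributions.
P and Q are related in two ways: half-sibs through their shared mother (r = 1/4) and second cousins through their fathers (r = 1/32).
r = 1/4 + 1/32 = 9/32 = 0.28125.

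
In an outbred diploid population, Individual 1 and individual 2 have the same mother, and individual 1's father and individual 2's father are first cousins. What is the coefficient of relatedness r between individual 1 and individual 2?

0.28125

Wright's path rule: contributions from independent ancestry routes add.
Individual 1 and individual 2 are related in two ways: half-sibs through their shared mother (r = 1/4) and second cousins through their fathers (r = 1/32).
r = 1/4 + 1/32 = 0.28125.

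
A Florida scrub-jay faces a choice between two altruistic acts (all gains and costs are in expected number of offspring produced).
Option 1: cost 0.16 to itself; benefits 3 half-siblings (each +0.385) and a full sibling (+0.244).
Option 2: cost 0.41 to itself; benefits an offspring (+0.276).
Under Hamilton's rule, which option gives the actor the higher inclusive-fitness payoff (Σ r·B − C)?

Option 1: r to a half-sibling = 0.25.
Option 1: r to a full sibling = 0.5.
Option 1: Σ r·B − C = (3·0.25·0.385 + 1·0.5·0.244) − 0.16 = 0.25075.
Option 2: r to an offspring = 0.5.
Option 2: Σ r·B − C = (1·0.5·0.276) − 0.41 = -0.272.
Option 1 has the higher net inclusive-fitness payoff.

Option 1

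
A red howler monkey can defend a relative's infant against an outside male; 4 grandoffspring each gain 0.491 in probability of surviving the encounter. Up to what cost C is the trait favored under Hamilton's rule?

0.491

r to a grandoffspring = 0.25 (two parent–offspring links: r = (1/2)^2 = 1/4).
Hamilton's rule: n·r·B > C, so the trait is favored while C < n·r·B = 4·0.25·0.491 = 0.491.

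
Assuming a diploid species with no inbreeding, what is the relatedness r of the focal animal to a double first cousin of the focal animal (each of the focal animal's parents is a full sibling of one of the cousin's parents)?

Each parent–offspring link contributes a factor of 1/2, and independent paths through distinct common ancestors add.
Double first cousins share both grandparent pairs — four paths of length 4: r = 4·(1/2)^4 = 1/4.

0.25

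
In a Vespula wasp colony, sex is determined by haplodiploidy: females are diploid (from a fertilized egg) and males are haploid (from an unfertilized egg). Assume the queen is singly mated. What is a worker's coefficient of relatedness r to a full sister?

0.75

Haplodiploid full sisters inherit their father's entire haploid genome identically (contributing 1/2) and on average half of their mother's contribution (1/2 · 1/2 = 1/4); r = 1/2 + 1/4 = 3/4.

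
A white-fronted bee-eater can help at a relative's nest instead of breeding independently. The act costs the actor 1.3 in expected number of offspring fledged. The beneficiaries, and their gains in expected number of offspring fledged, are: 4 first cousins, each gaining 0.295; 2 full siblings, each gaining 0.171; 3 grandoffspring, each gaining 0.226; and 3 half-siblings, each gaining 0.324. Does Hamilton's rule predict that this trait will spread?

No

Hamilton's rule: the trait is favored when the sum of r·B over every recipient exceeds the actor's cost C.
r to a first cousin = 1/8 (first cousins share one grandparent pair — two paths of length 4: r = 2·(1/2)^4 = 1/8).
r to a full sibling = 1/2 (full sibs share both parents — two paths of length 2: r = 2·(1/2)^2 = 1/2).
r to a grandoffspring = 0.25 (two parent–offspring links: r = (1/2)^2 = 1/4).
r to a half-sibling = 0.25 (half-sibs share one parent — one path of length 2: r = (1/2)^2 = 1/4).
Summing one r·B term per recipient: 4·0.125·0.295 + 2·0.5·0.171 + 3·0.25·0.226 + 3·0.25·0.324 = 0.731.
0.731 < 1.3: the indirect benefit is less than the cost.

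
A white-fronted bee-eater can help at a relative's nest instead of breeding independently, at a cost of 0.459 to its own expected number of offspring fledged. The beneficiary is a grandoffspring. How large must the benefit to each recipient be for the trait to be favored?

1.836

r to a grandoffspring = 1/4 (two parent–offspring links: r = (1/2)^2 = 1/4).
Hamilton's rule with n recipients of equal r: n·r·B > C, so B > C/(n·r) = 0.459/(1·0.25) = 1.836.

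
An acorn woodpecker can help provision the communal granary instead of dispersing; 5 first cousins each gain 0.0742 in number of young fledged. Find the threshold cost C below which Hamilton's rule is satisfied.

r to a first cousin = 0.125 (first cousins share one grandparent pair — two paths of length 4: r = 2·(1/2)^4 = 1/8).
Hamilton's rule: n·r·B > C, so the trait is favored while C < n·r·B = 5·0.125·0.0742 = 0.046375.

0.046375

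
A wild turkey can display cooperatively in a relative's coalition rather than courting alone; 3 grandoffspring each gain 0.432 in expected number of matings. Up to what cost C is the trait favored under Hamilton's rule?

r to a grandoffspring = 0.25 (two parent–offspring links: r = (1/2)^2 = 1/4).
Hamilton's rule: n·r·B > C, so the trait is favored while C < n·r·B = 3·0.25·0.432 = 0.324.

0.324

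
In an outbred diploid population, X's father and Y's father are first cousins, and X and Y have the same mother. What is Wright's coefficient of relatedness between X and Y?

Independent pedigree routes through distinct common ancestors add.
X and Y are related in two ways: second cousins through their fathers (r = 1/32) and half-sibs through their shared mother (r = 1/4).
r = 1/32 + 1/4 = 9/32 = 0.28125.

0.28125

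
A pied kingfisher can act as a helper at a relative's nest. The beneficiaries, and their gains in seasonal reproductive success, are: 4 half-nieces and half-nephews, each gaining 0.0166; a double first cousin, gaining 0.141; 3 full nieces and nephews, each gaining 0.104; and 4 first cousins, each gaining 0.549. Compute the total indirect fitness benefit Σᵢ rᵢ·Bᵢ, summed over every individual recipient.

0.39605

r to a half-niece or half-nephew = 0.125 (half-aunt/uncle↔niece/nephew: one path of length 3: r = (1/2)^3 = 1/8).
r to a double first cousin = 1/4 (double first cousins share both grandparent pairs — four paths of length 4: r = 4·(1/2)^4 = 1/4).
r to a full niece or nephew = 1/4 (full aunt/uncle↔niece/nephew: two paths of length 3 through the shared grandparent pair: r = 2·(1/2)^3 = 1/4).
r to a first cousin = 1/8 (first cousins share one grandparent pair — two paths of length 4: r = 2·(1/2)^4 = 1/8).
Summing one r·B term per recipient: 4·0.125·0.0166 + 1·0.25·0.141 + 3·0.25·0.104 + 4·0.125·0.549 = 0.39605.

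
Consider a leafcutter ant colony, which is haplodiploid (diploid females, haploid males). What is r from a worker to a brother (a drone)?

Her haploid brother carries none of their father's genes and a random half of their mother's genome; that half matches the maternal half of her own genome with probability 1/2: r = 1/2 · 1/2 = 1/4.

0.25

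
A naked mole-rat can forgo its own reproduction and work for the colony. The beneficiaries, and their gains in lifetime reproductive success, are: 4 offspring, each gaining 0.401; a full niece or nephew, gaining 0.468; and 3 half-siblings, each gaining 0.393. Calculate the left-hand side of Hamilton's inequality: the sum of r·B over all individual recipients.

1.21375

r to an offspring = 0.5 (one parent–offspring link: r = (1/2)^1 = 1/2).
r to a full niece or nephew = 0.25 (full aunt/uncle↔niece/nephew: two paths of length 3 through the shared grandparent pair: r = 2·(1/2)^3 = 1/4).
r to a half-sibling = 0.25 (half-sibs share one parent — one path of length 2: r = (1/2)^2 = 1/4).
Summing one r·B term per recipient: 4·0.5·0.401 + 1·0.25·0.468 + 3·0.25·0.393 = 1.21375.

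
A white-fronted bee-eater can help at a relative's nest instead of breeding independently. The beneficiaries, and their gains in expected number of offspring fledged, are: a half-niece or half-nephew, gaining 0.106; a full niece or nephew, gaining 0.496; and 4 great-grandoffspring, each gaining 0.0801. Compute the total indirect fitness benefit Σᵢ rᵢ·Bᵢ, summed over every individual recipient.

r to a half-niece or half-nephew = 0.125 (half-aunt/uncle↔niece/nephew: one path of length 3: r = (1/2)^3 = 1/8).
r to a full niece or nephew = 0.25 (full aunt/uncle↔niece/nephew: two paths of length 3 through the shared grandparent pair: r = 2·(1/2)^3 = 1/4).
r to a great-grandoffspring = 0.125 (three parent–offspring links: r = (1/2)^3 = 1/8).
Summing one r·B term per recipient: 1·0.125·0.106 + 1·0.25·0.496 + 4·0.125·0.0801 = 0.1773.

0.1773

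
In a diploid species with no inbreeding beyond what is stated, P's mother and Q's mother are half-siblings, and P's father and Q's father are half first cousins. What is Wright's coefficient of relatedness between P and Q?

Relatedness sums over independent paths through distinct common ancestors.
P and Q are related in two ways: half first cousins through their mothers (r = 1/16) and half second cousins through their fathers (r = 1/64).
r = 1/16 + 1/64 = 0.078125.

0.078125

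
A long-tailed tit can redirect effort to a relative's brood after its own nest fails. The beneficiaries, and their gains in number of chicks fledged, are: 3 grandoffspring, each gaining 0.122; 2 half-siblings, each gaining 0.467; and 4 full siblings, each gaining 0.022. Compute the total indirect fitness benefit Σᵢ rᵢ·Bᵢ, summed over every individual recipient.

0.369

r to a grandoffspring = 0.25 (two parent–offspring links: r = (1/2)^2 = 1/4).
r to a half-sibling = 1/4 (half-sibs share one parent — one path of length 2: r = (1/2)^2 = 1/4).
r to a full sibling = 1/2 (full sibs share both parents — two paths of length 2: r = 2·(1/2)^2 = 1/2).
Summing one r·B term per recipient: 3·0.25·0.122 + 2·0.25·0.467 + 4·0.5·0.022 = 0.369.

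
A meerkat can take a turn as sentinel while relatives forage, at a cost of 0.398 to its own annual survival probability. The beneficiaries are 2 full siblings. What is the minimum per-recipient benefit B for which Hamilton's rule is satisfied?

0.398

r to a full sibling = 1/2 (full sibs share both parents — two paths of length 2: r = 2·(1/2)^2 = 1/2).
Hamilton's rule with n recipients of equal r: n·r·B > C, so B > C/(n·r) = 0.398/(2·0.5) = 0.398.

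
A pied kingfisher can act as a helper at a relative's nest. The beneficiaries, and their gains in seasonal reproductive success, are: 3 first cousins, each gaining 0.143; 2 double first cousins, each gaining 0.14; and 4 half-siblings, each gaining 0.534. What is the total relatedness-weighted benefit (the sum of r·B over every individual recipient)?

r to a first cousin = 1/8 (first cousins share one grandparent pair — two paths of length 4: r = 2·(1/2)^4 = 1/8).
r to a double first cousin = 1/4 (double first cousins share both grandparent pairs — four paths of length 4: r = 4·(1/2)^4 = 1/4).
r to a half-sibling = 0.25 (half-sibs share one parent — one path of length 2: r = (1/2)^2 = 1/4).
Summing one r·B term per recipient: 3·0.125·0.143 + 2·0.25·0.14 + 4·0.25·0.534 = 0.657625.

0.657625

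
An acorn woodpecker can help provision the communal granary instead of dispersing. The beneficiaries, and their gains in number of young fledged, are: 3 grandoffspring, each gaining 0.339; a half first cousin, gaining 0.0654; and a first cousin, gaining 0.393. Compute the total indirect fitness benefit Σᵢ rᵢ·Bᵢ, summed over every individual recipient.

0.3074625

r to a grandoffspring = 0.25 (two parent–offspring links: r = (1/2)^2 = 1/4).
r to a half first cousin = 0.0625 (half first cousins share one grandparent — one path of length 4: r = (1/2)^4 = 1/16).
r to a first cousin = 1/8 (first cousins share one grandparent pair — two paths of length 4: r = 2·(1/2)^4 = 1/8).
Summing one r·B term per recipient: 3·0.25·0.339 + 1·0.0625·0.0654 + 1·0.125·0.393 = 0.3074625.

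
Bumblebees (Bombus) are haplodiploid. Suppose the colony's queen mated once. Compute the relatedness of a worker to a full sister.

Haplodiploid full sisters inherit their father's entire haploid genome identically (contributing 1/2) and on average half of their mother's contribution (1/2 · 1/2 = 1/4); r = 1/2 + 1/4 = 3/4.

0.75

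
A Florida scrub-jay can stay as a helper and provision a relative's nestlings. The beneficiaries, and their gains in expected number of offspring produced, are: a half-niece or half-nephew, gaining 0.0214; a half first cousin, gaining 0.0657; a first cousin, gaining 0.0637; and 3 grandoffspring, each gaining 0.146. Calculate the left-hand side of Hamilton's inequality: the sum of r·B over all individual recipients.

r to a half-niece or half-nephew = 1/8 (half-aunt/uncle↔niece/nephew: one path of length 3: r = (1/2)^3 = 1/8).
r to a half first cousin = 1/16 (half first cousins share one grandparent — one path of length 4: r = (1/2)^4 = 1/16).
r to a first cousin = 0.125 (first cousins share one grandparent pair — two paths of length 4: r = 2·(1/2)^4 = 1/8).
r to a grandoffspring = 1/4 (two parent–offspring links: r = (1/2)^2 = 1/4).
Summing one r·B term per recipient: 1·0.125·0.0214 + 1·0.0625·0.0657 + 1·0.125·0.0637 + 3·0.25·0.146 = 0.12424375.

0.12424375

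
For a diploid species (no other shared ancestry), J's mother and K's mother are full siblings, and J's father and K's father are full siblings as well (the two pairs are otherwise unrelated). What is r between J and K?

0.25

Wright's path rule: contributions from independent ancestry routes add.
J and K are related in two ways: first cousins through their mothers (r = 1/8) and first cousins through their fathers (r = 1/8) — i.e. double first cousins.
r = 1/8 + 1/8 = 0.25.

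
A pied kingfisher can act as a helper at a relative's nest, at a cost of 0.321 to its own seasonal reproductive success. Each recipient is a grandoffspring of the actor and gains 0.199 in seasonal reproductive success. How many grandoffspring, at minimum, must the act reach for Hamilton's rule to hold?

r to a grandoffspring = 1/4 (two parent–offspring links: r = (1/2)^2 = 1/4).
Hamilton's rule: n·r·B > C  ⇒  n > C/(r·B) = 0.321/(0.25·0.199) = 6.452.
The smallest integer exceeding 6.452 is 7.

7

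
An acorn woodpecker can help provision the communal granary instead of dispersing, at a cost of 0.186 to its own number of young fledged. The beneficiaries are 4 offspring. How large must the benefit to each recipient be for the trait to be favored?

r to an offspring = 1/2 (one parent–offspring link: r = (1/2)^1 = 1/2).
Hamilton's rule with n recipients of equal r: n·r·B > C, so B > C/(n·r) = 0.186/(4·0.5) = 0.093.

0.093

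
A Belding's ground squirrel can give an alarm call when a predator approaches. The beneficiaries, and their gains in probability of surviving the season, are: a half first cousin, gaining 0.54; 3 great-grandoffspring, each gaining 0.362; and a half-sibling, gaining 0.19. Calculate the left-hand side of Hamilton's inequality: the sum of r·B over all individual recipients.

r to a half first cousin = 0.0625 (half first cousins share one grandparent — one path of length 4: r = (1/2)^4 = 1/16).
r to a great-grandoffspring = 1/8 (three parent–offspring links: r = (1/2)^3 = 1/8).
r to a half-sibling = 1/4 (half-sibs share one parent — one path of length 2: r = (1/2)^2 = 1/4).
Summing one r·B term per recipient: 1·0.0625·0.54 + 3·0.125·0.362 + 1·0.25·0.19 = 0.217.

0.217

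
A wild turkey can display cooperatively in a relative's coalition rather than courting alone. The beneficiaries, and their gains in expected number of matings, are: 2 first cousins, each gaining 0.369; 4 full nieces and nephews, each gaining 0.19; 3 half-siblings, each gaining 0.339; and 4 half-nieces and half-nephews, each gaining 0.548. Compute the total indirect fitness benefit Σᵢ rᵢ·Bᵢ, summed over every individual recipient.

0.8105

r to a first cousin = 0.125 (first cousins share one grandparent pair — two paths of length 4: r = 2·(1/2)^4 = 1/8).
r to a full niece or nephew = 0.25 (full aunt/uncle↔niece/nephew: two paths of length 3 through the shared grandparent pair: r = 2·(1/2)^3 = 1/4).
r to a half-sibling = 0.25 (half-sibs share one parent — one path of length 2: r = (1/2)^2 = 1/4).
r to a half-niece or half-nephew = 0.125 (half-aunt/uncle↔niece/nephew: one path of length 3: r = (1/2)^3 = 1/8).
Summing one r·B term per recipient: 2·0.125·0.369 + 4·0.25·0.19 + 3·0.25·0.339 + 4·0.125·0.548 = 0.8105.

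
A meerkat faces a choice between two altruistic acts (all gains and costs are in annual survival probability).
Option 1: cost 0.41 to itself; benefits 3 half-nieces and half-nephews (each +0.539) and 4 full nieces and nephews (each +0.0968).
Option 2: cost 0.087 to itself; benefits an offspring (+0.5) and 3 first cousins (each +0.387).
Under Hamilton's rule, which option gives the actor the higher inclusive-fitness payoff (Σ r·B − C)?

Option 2

Option 1: r to a half-niece or half-nephew = 0.125.
Option 1: r to a full niece or nephew = 0.25.
Option 1: Σ r·B − C = (3·0.125·0.539 + 4·0.25·0.0968) − 0.41 = -0.111075.
Option 2: r to an offspring = 0.5.
Option 2: r to a first cousin = 0.125.
Option 2: Σ r·B − C = (1·0.5·0.5 + 3·0.125·0.387) − 0.087 = 0.308125.
Option 2 has the higher net inclusive-fitness payoff.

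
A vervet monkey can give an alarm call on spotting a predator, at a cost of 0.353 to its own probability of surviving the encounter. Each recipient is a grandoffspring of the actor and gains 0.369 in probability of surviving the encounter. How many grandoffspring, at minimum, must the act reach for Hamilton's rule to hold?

4

r to a grandoffspring = 1/4 (two parent–offspring links: r = (1/2)^2 = 1/4).
Hamilton's rule: n·r·B > C  ⇒  n > C/(r·B) = 0.353/(0.25·0.369) = 3.827.
The smallest integer exceeding 3.827 is 4.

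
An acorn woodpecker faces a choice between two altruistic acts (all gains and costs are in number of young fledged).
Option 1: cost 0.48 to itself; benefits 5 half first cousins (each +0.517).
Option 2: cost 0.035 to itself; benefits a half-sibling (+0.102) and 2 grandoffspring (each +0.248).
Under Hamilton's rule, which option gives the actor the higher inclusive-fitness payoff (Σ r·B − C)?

Option 1: r to a half first cousin = 0.0625.
Option 1: Σ r·B − C = (5·0.0625·0.517) − 0.48 = -0.3184375.
Option 2: r to a half-sibling = 0.25.
Option 2: r to a grandoffspring = 0.25.
Option 2: Σ r·B − C = (1·0.25·0.102 + 2·0.25·0.248) − 0.035 = 0.1145.
Option 2 has the higher net inclusive-fitness payoff.

Option 2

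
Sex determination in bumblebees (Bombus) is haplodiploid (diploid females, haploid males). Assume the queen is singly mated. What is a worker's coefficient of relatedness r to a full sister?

0.75

Haplodiploid full sisters inherit their father's entire haploid genome identically (contributing 1/2) and on average half of their mother's contribution (1/2 · 1/2 = 1/4); r = 1/2 + 1/4 = 3/4.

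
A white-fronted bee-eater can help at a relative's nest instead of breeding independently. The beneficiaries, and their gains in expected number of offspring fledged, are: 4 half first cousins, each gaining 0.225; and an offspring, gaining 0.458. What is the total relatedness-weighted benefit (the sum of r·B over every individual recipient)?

r to a half first cousin = 1/16 (half first cousins share one grandparent — one path of length 4: r = (1/2)^4 = 1/16).
r to an offspring = 0.5 (one parent–offspring link: r = (1/2)^1 = 1/2).
Summing one r·B term per recipient: 4·0.0625·0.225 + 1·0.5·0.458 = 0.28525.

0.28525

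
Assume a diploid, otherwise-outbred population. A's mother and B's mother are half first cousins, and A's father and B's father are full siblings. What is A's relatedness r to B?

Wright's path rule: contributions from independent ancestry routes add.
A and B are related in two ways: half second cousins through their mothers (r = 1/64) and first cousins through their fathers (r = 1/8).
r = 1/64 + 1/8 = 9/64 = 0.140625.

0.140625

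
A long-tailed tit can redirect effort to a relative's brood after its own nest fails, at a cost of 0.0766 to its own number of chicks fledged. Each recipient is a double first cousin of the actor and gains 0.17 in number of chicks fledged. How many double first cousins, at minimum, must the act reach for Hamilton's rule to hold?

2

r to a double first cousin = 0.25 (double first cousins share both grandparent pairs — four paths of length 4: r = 4·(1/2)^4 = 1/4).
Hamilton's rule: n·r·B > C  ⇒  n > C/(r·B) = 0.0766/(0.25·0.17) = 1.802.
The smallest integer exceeding 1.802 is 2.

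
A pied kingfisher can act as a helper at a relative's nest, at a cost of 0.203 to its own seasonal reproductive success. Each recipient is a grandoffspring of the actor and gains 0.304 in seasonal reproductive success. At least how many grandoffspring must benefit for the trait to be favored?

3

r to a grandoffspring = 1/4 (two parent–offspring links: r = (1/2)^2 = 1/4).
Hamilton's rule: n·r·B > C  ⇒  n > C/(r·B) = 0.203/(0.25·0.304) = 2.671.
The smallest integer exceeding 2.671 is 3.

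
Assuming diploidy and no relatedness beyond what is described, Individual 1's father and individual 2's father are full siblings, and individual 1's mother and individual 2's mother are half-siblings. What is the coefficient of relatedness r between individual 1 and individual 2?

0.1875

With two independent routes of shared ancestry, r is the sum of the two contributions.
Individual 1 and individual 2 are related in two ways: first cousins through their fathers (r = 1/8) and half first cousins through their mothers (r = 1/16).
r = 1/8 + 1/16 = 3/16 = 0.1875.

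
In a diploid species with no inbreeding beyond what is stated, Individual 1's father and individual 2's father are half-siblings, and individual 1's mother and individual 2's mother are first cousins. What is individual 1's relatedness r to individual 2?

0.09375

With two independent routes of shared ancestry, r is the sum of the two contributions.
Individual 1 and individual 2 are related in two ways: half first cousins through their fathers (r = 1/16) and second cousins through their mothers (r = 1/32).
r = 1/16 + 1/32 = 3/32 = 0.09375.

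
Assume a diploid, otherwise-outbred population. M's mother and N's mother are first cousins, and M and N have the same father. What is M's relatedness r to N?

0.28125

Wright's path rule: contributions from independent ancestry routes add.
M and N are related in two ways: second cousins through their mothers (r = 1/32) and half-sibs through their shared father (r = 1/4).
r = 1/32 + 1/4 = 9/32 = 0.28125.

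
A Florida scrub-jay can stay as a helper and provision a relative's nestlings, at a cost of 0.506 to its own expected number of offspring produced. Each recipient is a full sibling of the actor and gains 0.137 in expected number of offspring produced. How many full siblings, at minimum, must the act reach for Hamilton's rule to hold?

8

r to a full sibling = 1/2 (full sibs share both parents — two paths of length 2: r = 2·(1/2)^2 = 1/2).
Hamilton's rule: n·r·B > C  ⇒  n > C/(r·B) = 0.506/(0.5·0.137) = 7.387.
The smallest integer exceeding 7.387 is 8.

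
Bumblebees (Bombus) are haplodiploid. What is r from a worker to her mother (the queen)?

One meiotic link between diploid queen and diploid daughter: r = 1/2.

0.5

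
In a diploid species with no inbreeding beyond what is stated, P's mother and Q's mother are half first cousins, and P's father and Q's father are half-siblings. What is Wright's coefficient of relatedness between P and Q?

With two independent routes of shared ancestry, r is the sum of the two contributions.
P and Q are related in two ways: half second cousins through their mothers (r = 1/64) and half first cousins through their fathers (r = 1/16).
r = 1/64 + 1/16 = 5/64 = 0.078125.

0.078125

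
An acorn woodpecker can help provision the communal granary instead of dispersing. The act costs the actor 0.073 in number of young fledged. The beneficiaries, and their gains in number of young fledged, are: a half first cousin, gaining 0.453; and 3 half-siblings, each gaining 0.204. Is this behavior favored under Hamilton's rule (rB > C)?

Yes

Hamilton's rule: the trait is favored when the sum of r·B over every recipient exceeds the actor's cost C.
r to a half first cousin = 1/16 (half first cousins share one grandparent — one path of length 4: r = (1/2)^4 = 1/16).
r to a half-sibling = 1/4 (half-sibs share one parent — one path of length 2: r = (1/2)^2 = 1/4).
Summing one r·B term per recipient: 1·0.0625·0.453 + 3·0.25·0.204 = 0.1813125.
0.1813125 > 0.073: the indirect benefit exceeds the cost.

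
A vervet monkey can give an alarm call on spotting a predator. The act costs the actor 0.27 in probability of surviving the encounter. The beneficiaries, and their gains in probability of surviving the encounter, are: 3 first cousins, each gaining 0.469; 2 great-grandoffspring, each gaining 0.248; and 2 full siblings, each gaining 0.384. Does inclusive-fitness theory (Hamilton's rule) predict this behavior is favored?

Hamilton's rule: the trait is favored when the sum of r·B over every recipient exceeds the actor's cost C.
r to a first cousin = 1/8 (first cousins share one grandparent pair — two paths of length 4: r = 2·(1/2)^4 = 1/8).
r to a great-grandoffspring = 0.125 (three parent–offspring links: r = (1/2)^3 = 1/8).
r to a full sibling = 0.5 (full sibs share both parents — two paths of length 2: r = 2·(1/2)^2 = 1/2).
Summing one r·B term per recipient: 3·0.125·0.469 + 2·0.125·0.248 + 2·0.5·0.384 = 0.621875.
0.621875 > 0.27: the indirect benefit exceeds the cost.

Yes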